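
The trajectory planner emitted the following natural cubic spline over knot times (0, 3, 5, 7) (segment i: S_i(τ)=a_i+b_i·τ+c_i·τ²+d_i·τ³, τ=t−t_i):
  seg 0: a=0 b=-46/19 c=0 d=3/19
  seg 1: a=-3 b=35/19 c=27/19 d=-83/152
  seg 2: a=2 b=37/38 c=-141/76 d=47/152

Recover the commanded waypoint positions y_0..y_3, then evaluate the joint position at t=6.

y_0 = S_0(0) = a_0 = 0
y_1 = S_1(0) = a_1 = -3
y_2 = S_2(0) = a_2 = 2
y_3 = S_2(2) = -1
t_q=6 is in segment 2 (τ=1); S_2(τ)=217/152

y_0=0 y_1=-3 y_2=2 y_3=-1
S(6) = 217/152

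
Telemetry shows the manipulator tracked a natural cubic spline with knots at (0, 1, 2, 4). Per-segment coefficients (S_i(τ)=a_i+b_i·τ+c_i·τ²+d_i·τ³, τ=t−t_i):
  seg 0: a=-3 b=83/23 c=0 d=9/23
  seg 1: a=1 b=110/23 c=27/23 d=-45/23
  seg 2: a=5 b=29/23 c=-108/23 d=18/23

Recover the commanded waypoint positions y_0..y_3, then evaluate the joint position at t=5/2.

y_0=-3 y_1=1 y_2=5 y_3=-5
S(5/2) = 419/92

y_0 = S_0(0) = a_0 = -3
y_1 = S_1(0) = a_1 = 1
y_2 = S_2(0) = a_2 = 5
y_3 = S_2(2) = -5
t_q=5/2 is in segment 2 (τ=1/2); S_2(τ)=419/92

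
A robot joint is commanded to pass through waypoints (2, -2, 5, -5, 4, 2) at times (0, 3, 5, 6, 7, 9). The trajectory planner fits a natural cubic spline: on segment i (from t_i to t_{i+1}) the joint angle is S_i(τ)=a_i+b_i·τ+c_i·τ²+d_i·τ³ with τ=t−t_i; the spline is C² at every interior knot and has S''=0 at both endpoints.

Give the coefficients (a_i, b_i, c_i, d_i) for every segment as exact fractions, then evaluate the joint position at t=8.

  seg 0: a=2 b=-18475/3684 c=0 d=1507/3684
  seg 1: a=-2 b=11107/1842 c=4521/1228 d=-18223/7368
  seg 2: a=5 b=-8218/921 c=-6851/614 d=18569/1842
  seg 3: a=-5 b=-1835/1842 c=5859/307 d=-16741/1842
  seg 4: a=4 b=9125/921 c=-5023/614 d=5023/3684
S(8) = 8707/1228

Δ: Δ0=-4/3, Δ1=7/2, Δ2=-10, Δ3=9, Δ4=-1
row 1: diag=10, rhs=29; c'=1/5, d'=29/10
row 2: denom=6−2·1/5=28/5; d'=(-81−2·29/10)/(28/5)=-31/2
row 3: denom=4−1·5/28=107/28; d'=(114−1·-31/2)/(107/28)=3626/107
row 4: denom=6−1·28/107=614/107; d'=(-60−1·3626/107)/(614/107)=-5023/307
back: M4=-5023/307
back: M3=3626/107−28/107·-5023/307=11718/307
back: M2=-31/2−5/28·11718/307=-6851/307
back: M1=29/10−1/5·-6851/307=4521/614
M: M0=0, M1=4521/614, M2=-6851/307, M3=11718/307, M4=-5023/307, M5=0
seg 0: a=2, c=M0/2=0, d=(M1−M0)/(6·3)=1507/3684, b=Δ0−h0·(2M0+M1)/6=-18475/3684
seg 1: a=-2, c=M1/2=4521/1228, d=(M2−M1)/(6·2)=-18223/7368, b=Δ1−h1·(2M1+M2)/6=11107/1842
seg 2: a=5, c=M2/2=-6851/614, d=(M3−M2)/(6·1)=18569/1842, b=Δ2−h2·(2M2+M3)/6=-8218/921
seg 3: a=-5, c=M3/2=5859/307, d=(M4−M3)/(6·1)=-16741/1842, b=Δ3−h3·(2M3+M4)/6=-1835/1842
seg 4: a=4, c=M4/2=-5023/614, d=(M5−M4)/(6·2)=5023/3684, b=Δ4−h4·(2M4+M5)/6=9125/921
t_q=8 → seg 4, τ=1; S=4+9125/921·τ+-5023/614·τ²+5023/3684·τ³=8707/1228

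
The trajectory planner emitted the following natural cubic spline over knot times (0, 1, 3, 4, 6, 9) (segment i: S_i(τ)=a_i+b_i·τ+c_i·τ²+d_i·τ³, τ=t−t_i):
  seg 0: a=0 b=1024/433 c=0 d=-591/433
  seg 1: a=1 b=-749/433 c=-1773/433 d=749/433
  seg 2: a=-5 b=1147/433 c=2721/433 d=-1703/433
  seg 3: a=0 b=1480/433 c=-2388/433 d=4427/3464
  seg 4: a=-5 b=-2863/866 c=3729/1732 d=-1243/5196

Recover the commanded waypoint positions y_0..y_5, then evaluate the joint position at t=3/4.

y_0=0 y_1=1 y_2=-5 y_3=0 y_4=-5 y_5=-2
S(3/4) = 33195/27712

y_0 = S_0(0) = a_0 = 0
y_1 = S_1(0) = a_1 = 1
y_2 = S_2(0) = a_2 = -5
y_3 = S_3(0) = a_3 = 0
y_4 = S_4(0) = a_4 = -5
y_5 = S_4(3) = -2
t_q=3/4 is in segment 0 (τ=3/4); S_0(τ)=33195/27712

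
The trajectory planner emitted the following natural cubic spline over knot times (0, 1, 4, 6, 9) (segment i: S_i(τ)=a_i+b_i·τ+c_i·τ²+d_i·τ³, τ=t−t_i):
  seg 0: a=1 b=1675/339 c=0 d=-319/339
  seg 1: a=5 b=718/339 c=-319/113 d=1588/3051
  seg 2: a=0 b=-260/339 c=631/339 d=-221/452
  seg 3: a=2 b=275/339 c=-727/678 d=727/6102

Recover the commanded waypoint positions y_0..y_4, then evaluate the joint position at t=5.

y_0 = S_0(0) = a_0 = 1
y_1 = S_1(0) = a_1 = 5
y_2 = S_2(0) = a_2 = 0
y_3 = S_3(0) = a_3 = 2
y_4 = S_3(3) = -2
t_q=5 is in segment 2 (τ=1); S_2(τ)=821/1356

y_0=1 y_1=5 y_2=0 y_3=2 y_4=-2
S(5) = 821/1356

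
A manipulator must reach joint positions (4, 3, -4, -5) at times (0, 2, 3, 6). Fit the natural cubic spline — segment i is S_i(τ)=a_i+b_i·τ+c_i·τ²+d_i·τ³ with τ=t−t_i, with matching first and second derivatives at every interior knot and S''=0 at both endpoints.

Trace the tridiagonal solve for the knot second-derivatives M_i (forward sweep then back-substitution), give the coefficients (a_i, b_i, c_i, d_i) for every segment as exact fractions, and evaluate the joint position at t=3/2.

  seg 0: a=4 b=563/282 c=0 d=-88/141
  seg 1: a=3 b=-1549/282 c=-176/47 d=631/282
  seg 2: a=-4 b=-884/141 c=279/94 d=-31/94
S(3/2) = 919/188

Δ: Δ0=-1/2, Δ1=-7, Δ2=-1/3
row 1: diag=6, rhs=-39; c'=1/6, d'=-13/2
row 2: denom=8−1·1/6=47/6; d'=(40−1·-13/2)/(47/6)=279/47
back: M2=279/47
back: M1=-13/2−1/6·279/47=-352/47
M: M0=0, M1=-352/47, M2=279/47, M3=0
seg 0: a=4, c=M0/2=0, d=(M1−M0)/(6·2)=-88/141, b=Δ0−h0·(2M0+M1)/6=563/282
seg 1: a=3, c=M1/2=-176/47, d=(M2−M1)/(6·1)=631/282, b=Δ1−h1·(2M1+M2)/6=-1549/282
seg 2: a=-4, c=M2/2=279/94, d=(M3−M2)/(6·3)=-31/94, b=Δ2−h2·(2M2+M3)/6=-884/141
t_q=3/2 → seg 0, τ=3/2; S=4+563/282·τ+0·τ²+-88/141·τ³=919/188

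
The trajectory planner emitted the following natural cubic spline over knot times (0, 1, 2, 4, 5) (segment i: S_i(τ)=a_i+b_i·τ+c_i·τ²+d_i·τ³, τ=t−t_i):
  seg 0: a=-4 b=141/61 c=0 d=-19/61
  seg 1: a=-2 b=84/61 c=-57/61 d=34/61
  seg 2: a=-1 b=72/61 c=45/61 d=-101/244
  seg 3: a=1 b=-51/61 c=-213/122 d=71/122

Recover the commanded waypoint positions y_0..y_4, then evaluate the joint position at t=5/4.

y_0 = S_0(0) = a_0 = -4
y_1 = S_1(0) = a_1 = -2
y_2 = S_2(0) = a_2 = -1
y_3 = S_3(0) = a_3 = 1
y_4 = S_3(1) = -1
t_q=5/4 is in segment 1 (τ=1/4); S_1(τ)=-3329/1952

y_0=-4 y_1=-2 y_2=-1 y_3=1 y_4=-1
S(5/4) = -3329/1952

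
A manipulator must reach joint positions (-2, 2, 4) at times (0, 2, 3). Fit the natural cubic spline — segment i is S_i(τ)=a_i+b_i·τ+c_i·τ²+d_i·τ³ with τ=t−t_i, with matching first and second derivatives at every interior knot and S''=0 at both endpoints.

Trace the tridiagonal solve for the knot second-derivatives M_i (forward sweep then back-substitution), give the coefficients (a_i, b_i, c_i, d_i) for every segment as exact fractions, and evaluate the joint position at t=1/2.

  seg 0: a=-2 b=2 c=0 d=0
  seg 1: a=2 b=2 c=0 d=0
S(1/2) = -1

Δ: Δ0=2, Δ1=2
row 1: diag=6, rhs=0; c'=1/6, d'=0
back: M1=0
M: M0=0, M1=0, M2=0
seg 0: a=-2, c=M0/2=0, d=(M1−M0)/(6·2)=0, b=Δ0−h0·(2M0+M1)/6=2
seg 1: a=2, c=M1/2=0, d=(M2−M1)/(6·1)=0, b=Δ1−h1·(2M1+M2)/6=2
t_q=1/2 → seg 0, τ=1/2; S=-2+2·τ+0·τ²+0·τ³=-1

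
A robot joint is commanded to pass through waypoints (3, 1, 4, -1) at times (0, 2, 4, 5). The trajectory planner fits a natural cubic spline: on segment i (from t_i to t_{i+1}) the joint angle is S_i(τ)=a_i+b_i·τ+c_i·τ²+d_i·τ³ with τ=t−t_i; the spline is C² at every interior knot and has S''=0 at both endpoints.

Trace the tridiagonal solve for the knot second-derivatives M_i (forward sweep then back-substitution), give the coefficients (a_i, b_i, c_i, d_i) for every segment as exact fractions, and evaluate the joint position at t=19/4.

Δ: Δ0=-1, Δ1=3/2, Δ2=-5
row 1: diag=8, rhs=15; c'=1/4, d'=15/8
row 2: denom=6−2·1/4=11/2; d'=(-39−2·15/8)/(11/2)=-171/22
back: M2=-171/22
back: M1=15/8−1/4·-171/22=42/11
M: M0=0, M1=42/11, M2=-171/22, M3=0
seg 0: a=3, c=M0/2=0, d=(M1−M0)/(6·2)=7/22, b=Δ0−h0·(2M0+M1)/6=-25/11
seg 1: a=1, c=M1/2=21/11, d=(M2−M1)/(6·2)=-85/88, b=Δ1−h1·(2M1+M2)/6=17/11
seg 2: a=4, c=M2/2=-171/44, d=(M3−M2)/(6·1)=57/44, b=Δ2−h2·(2M2+M3)/6=-53/22
t_q=19/4 → seg 2, τ=3/4; S=4+-53/22·τ+-171/44·τ²+57/44·τ³=1559/2816

  seg 0: a=3 b=-25/11 c=0 d=7/22
  seg 1: a=1 b=17/11 c=21/11 d=-85/88
  seg 2: a=4 b=-53/22 c=-171/44 d=57/44
S(19/4) = 1559/2816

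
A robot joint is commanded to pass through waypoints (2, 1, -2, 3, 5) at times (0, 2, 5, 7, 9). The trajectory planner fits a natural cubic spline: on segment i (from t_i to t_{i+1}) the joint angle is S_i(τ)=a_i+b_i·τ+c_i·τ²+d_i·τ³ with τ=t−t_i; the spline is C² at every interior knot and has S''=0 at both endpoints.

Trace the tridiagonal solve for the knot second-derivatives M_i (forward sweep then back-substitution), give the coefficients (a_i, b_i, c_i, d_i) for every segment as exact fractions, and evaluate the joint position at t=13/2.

Δ: Δ0=-1/2, Δ1=-1, Δ2=5/2, Δ3=1
row 1: diag=10, rhs=-3; c'=3/10, d'=-3/10
row 2: denom=10−3·3/10=91/10; d'=(21−3·-3/10)/(91/10)=219/91
row 3: denom=8−2·20/91=688/91; d'=(-9−2·219/91)/(688/91)=-1257/688
back: M3=-1257/688
back: M2=219/91−20/91·-1257/688=483/172
back: M1=-3/10−3/10·483/172=-393/344
M: M0=0, M1=-393/344, M2=483/172, M3=-1257/688, M4=0
seg 0: a=2, c=M0/2=0, d=(M1−M0)/(6·2)=-131/1376, b=Δ0−h0·(2M0+M1)/6=-41/344
seg 1: a=1, c=M1/2=-393/688, d=(M2−M1)/(6·3)=151/688, b=Δ1−h1·(2M1+M2)/6=-217/172
seg 2: a=-2, c=M2/2=483/344, d=(M3−M2)/(6·2)=-1063/2752, b=Δ2−h2·(2M2+M3)/6=851/688
seg 3: a=3, c=M3/2=-1257/1376, d=(M4−M3)/(6·2)=419/2752, b=Δ3−h3·(2M3+M4)/6=763/344
t_q=13/2 → seg 2, τ=3/2; S=-2+851/688·τ+483/344·τ²+-1063/2752·τ³=37667/22016

  seg 0: a=2 b=-41/344 c=0 d=-131/1376
  seg 1: a=1 b=-217/172 c=-393/688 d=151/688
  seg 2: a=-2 b=851/688 c=483/344 d=-1063/2752
  seg 3: a=3 b=763/344 c=-1257/1376 d=419/2752
S(13/2) = 37667/22016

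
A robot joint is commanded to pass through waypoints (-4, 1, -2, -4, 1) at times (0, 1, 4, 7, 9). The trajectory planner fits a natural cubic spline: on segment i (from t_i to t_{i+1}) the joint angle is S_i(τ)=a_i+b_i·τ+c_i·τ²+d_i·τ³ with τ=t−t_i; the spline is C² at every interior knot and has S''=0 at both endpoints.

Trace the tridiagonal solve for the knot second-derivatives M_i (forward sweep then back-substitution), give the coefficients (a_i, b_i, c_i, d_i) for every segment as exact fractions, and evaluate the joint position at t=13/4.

  seg 0: a=-4 b=1325/228 c=0 d=-185/228
  seg 1: a=1 b=385/114 c=-185/76 d=667/2052
  seg 2: a=-2 b=-559/228 c=28/57 d=71/2052
  seg 3: a=-4 b=163/114 c=61/76 d=-61/456
S(13/4) = -107/4864

Δ: Δ0=5, Δ1=-1, Δ2=-2/3, Δ3=5/2
row 1: diag=8, rhs=-36; c'=3/8, d'=-9/2
row 2: denom=12−3·3/8=87/8; d'=(2−3·-9/2)/(87/8)=124/87
row 3: denom=10−3·8/29=266/29; d'=(19−3·124/87)/(266/29)=61/38
back: M3=61/38
back: M2=124/87−8/29·61/38=56/57
back: M1=-9/2−3/8·56/57=-185/38
M: M0=0, M1=-185/38, M2=56/57, M3=61/38, M4=0
seg 0: a=-4, c=M0/2=0, d=(M1−M0)/(6·1)=-185/228, b=Δ0−h0·(2M0+M1)/6=1325/228
seg 1: a=1, c=M1/2=-185/76, d=(M2−M1)/(6·3)=667/2052, b=Δ1−h1·(2M1+M2)/6=385/114
seg 2: a=-2, c=M2/2=28/57, d=(M3−M2)/(6·3)=71/2052, b=Δ2−h2·(2M2+M3)/6=-559/228
seg 3: a=-4, c=M3/2=61/76, d=(M4−M3)/(6·2)=-61/456, b=Δ3−h3·(2M3+M4)/6=163/114
t_q=13/4 → seg 1, τ=9/4; S=1+385/114·τ+-185/76·τ²+667/2052·τ³=-107/4864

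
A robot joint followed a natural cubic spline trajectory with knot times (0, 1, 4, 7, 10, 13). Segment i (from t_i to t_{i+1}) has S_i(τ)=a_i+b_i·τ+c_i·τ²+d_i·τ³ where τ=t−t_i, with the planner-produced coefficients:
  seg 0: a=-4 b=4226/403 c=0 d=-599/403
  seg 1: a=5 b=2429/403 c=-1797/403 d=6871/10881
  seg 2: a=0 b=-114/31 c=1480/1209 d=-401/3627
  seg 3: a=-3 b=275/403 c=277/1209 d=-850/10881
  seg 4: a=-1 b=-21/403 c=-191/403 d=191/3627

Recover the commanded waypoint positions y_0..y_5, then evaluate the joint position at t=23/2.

y_0=-4 y_1=5 y_2=0 y_3=-3 y_4=-1 y_5=-4
S(23/2) = -6341/3224

y_0 = S_0(0) = a_0 = -4
y_1 = S_1(0) = a_1 = 5
y_2 = S_2(0) = a_2 = 0
y_3 = S_3(0) = a_3 = -3
y_4 = S_4(0) = a_4 = -1
y_5 = S_4(3) = -4
t_q=23/2 is in segment 4 (τ=3/2); S_4(τ)=-6341/3224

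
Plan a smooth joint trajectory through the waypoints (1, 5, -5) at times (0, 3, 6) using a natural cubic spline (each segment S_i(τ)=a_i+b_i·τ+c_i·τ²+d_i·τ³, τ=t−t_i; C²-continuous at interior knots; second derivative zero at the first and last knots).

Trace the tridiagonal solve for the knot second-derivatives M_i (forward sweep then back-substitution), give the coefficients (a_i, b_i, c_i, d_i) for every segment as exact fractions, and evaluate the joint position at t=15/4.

Δ: Δ0=4/3, Δ1=-10/3
row 1: diag=12, rhs=-28; c'=1/4, d'=-7/3
back: M1=-7/3
M: M0=0, M1=-7/3, M2=0
seg 0: a=1, c=M0/2=0, d=(M1−M0)/(6·3)=-7/54, b=Δ0−h0·(2M0+M1)/6=5/2
seg 1: a=5, c=M1/2=-7/6, d=(M2−M1)/(6·3)=7/54, b=Δ1−h1·(2M1+M2)/6=-1
t_q=15/4 → seg 1, τ=3/4; S=5+-1·τ+-7/6·τ²+7/54·τ³=467/128

  seg 0: a=1 b=5/2 c=0 d=-7/54
  seg 1: a=5 b=-1 c=-7/6 d=7/54
S(15/4) = 467/128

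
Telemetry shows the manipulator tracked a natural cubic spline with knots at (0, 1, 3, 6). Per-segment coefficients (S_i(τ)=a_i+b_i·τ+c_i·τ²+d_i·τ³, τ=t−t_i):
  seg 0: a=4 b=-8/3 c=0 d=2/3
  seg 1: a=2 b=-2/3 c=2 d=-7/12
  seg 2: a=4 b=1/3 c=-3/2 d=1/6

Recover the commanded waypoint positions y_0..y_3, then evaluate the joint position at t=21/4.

y_0=4 y_1=2 y_2=4 y_3=-4
S(21/4) = -121/128

y_0 = S_0(0) = a_0 = 4
y_1 = S_1(0) = a_1 = 2
y_2 = S_2(0) = a_2 = 4
y_3 = S_2(3) = -4
t_q=21/4 is in segment 2 (τ=9/4); S_2(τ)=-121/128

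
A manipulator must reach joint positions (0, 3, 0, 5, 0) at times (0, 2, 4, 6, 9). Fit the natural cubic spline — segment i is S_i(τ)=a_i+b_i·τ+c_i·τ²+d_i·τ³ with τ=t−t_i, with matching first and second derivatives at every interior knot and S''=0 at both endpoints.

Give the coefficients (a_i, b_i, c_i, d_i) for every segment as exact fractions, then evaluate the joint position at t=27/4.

  seg 0: a=0 b=563/213 c=0 d=-487/1704
  seg 1: a=3 b=-335/426 c=-487/284 d=1157/1704
  seg 2: a=0 b=107/213 c=335/142 d=-1159/1704
  seg 3: a=5 b=757/426 c=-489/284 d=163/852
S(27/4) = 98967/18176

Δ: Δ0=3/2, Δ1=-3/2, Δ2=5/2, Δ3=-5/3
row 1: diag=8, rhs=-18; c'=1/4, d'=-9/4
row 2: denom=8−2·1/4=15/2; d'=(24−2·-9/4)/(15/2)=19/5
row 3: denom=10−2·4/15=142/15; d'=(-25−2·19/5)/(142/15)=-489/142
back: M3=-489/142
back: M2=19/5−4/15·-489/142=335/71
back: M1=-9/4−1/4·335/71=-487/142
M: M0=0, M1=-487/142, M2=335/71, M3=-489/142, M4=0
seg 0: a=0, c=M0/2=0, d=(M1−M0)/(6·2)=-487/1704, b=Δ0−h0·(2M0+M1)/6=563/213
seg 1: a=3, c=M1/2=-487/284, d=(M2−M1)/(6·2)=1157/1704, b=Δ1−h1·(2M1+M2)/6=-335/426
seg 2: a=0, c=M2/2=335/142, d=(M3−M2)/(6·2)=-1159/1704, b=Δ2−h2·(2M2+M3)/6=107/213
seg 3: a=5, c=M3/2=-489/284, d=(M4−M3)/(6·3)=163/852, b=Δ3−h3·(2M3+M4)/6=757/426
t_q=27/4 → seg 3, τ=3/4; S=5+757/426·τ+-489/284·τ²+163/852·τ³=98967/18176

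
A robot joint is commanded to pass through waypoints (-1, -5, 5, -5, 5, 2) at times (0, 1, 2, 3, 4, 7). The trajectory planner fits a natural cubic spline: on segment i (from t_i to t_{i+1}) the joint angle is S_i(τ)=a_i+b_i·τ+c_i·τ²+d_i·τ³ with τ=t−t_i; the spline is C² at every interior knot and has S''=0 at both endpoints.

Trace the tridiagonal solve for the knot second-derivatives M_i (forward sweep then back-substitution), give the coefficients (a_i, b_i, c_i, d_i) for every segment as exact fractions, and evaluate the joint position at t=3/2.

Δ: Δ0=-4, Δ1=10, Δ2=-10, Δ3=10, Δ4=-1
row 1: diag=4, rhs=84; c'=1/4, d'=21
row 2: denom=4−1·1/4=15/4; d'=(-120−1·21)/(15/4)=-188/5
row 3: denom=4−1·4/15=56/15; d'=(120−1·-188/5)/(56/15)=591/14
row 4: denom=8−1·15/56=433/56; d'=(-66−1·591/14)/(433/56)=-6060/433
back: M4=-6060/433
back: M3=591/14−15/56·-6060/433=19902/433
back: M2=-188/5−4/15·19902/433=-21588/433
back: M1=21−1/4·-21588/433=14490/433
M: M0=0, M1=14490/433, M2=-21588/433, M3=19902/433, M4=-6060/433, M5=0
seg 0: a=-1, c=M0/2=0, d=(M1−M0)/(6·1)=2415/433, b=Δ0−h0·(2M0+M1)/6=-4147/433
seg 1: a=-5, c=M1/2=7245/433, d=(M2−M1)/(6·1)=-6013/433, b=Δ1−h1·(2M1+M2)/6=3098/433
seg 2: a=5, c=M2/2=-10794/433, d=(M3−M2)/(6·1)=6915/433, b=Δ2−h2·(2M2+M3)/6=-451/433
seg 3: a=-5, c=M3/2=9951/433, d=(M4−M3)/(6·1)=-4327/433, b=Δ3−h3·(2M3+M4)/6=-1294/433
seg 4: a=5, c=M4/2=-3030/433, d=(M5−M4)/(6·3)=1010/1299, b=Δ4−h4·(2M4+M5)/6=5627/433
t_q=3/2 → seg 1, τ=1/2; S=-5+3098/433·τ+7245/433·τ²+-6013/433·τ³=3549/3464

  seg 0: a=-1 b=-4147/433 c=0 d=2415/433
  seg 1: a=-5 b=3098/433 c=7245/433 d=-6013/433
  seg 2: a=5 b=-451/433 c=-10794/433 d=6915/433
  seg 3: a=-5 b=-1294/433 c=9951/433 d=-4327/433
  seg 4: a=5 b=5627/433 c=-3030/433 d=1010/1299
S(3/2) = 3549/3464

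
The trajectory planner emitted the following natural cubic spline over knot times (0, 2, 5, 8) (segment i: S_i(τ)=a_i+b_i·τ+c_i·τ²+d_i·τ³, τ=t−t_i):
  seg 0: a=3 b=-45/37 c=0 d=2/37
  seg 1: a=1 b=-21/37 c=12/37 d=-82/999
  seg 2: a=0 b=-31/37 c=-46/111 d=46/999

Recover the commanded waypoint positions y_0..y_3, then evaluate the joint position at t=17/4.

y_0 = S_0(0) = a_0 = 3
y_1 = S_1(0) = a_1 = 1
y_2 = S_2(0) = a_2 = 0
y_3 = S_2(3) = -5
t_q=17/4 is in segment 1 (τ=9/4); S_1(τ)=509/1184

y_0=3 y_1=1 y_2=0 y_3=-5
S(17/4) = 509/1184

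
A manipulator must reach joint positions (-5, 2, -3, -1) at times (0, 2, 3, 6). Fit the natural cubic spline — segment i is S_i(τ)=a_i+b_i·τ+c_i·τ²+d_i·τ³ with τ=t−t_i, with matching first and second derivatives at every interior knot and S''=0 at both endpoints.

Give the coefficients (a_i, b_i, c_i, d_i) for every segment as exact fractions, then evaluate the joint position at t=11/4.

Δ: Δ0=7/2, Δ1=-5, Δ2=2/3
row 1: diag=6, rhs=-51; c'=1/6, d'=-17/2
row 2: denom=8−1·1/6=47/6; d'=(34−1·-17/2)/(47/6)=255/47
back: M2=255/47
back: M1=-17/2−1/6·255/47=-442/47
M: M0=0, M1=-442/47, M2=255/47, M3=0
seg 0: a=-5, c=M0/2=0, d=(M1−M0)/(6·2)=-221/282, b=Δ0−h0·(2M0+M1)/6=1871/282
seg 1: a=2, c=M1/2=-221/47, d=(M2−M1)/(6·1)=697/282, b=Δ1−h1·(2M1+M2)/6=-781/282
seg 2: a=-3, c=M2/2=255/94, d=(M3−M2)/(6·3)=-85/282, b=Δ2−h2·(2M2+M3)/6=-671/141
t_q=11/4 → seg 1, τ=3/4; S=2+-781/282·τ+-221/47·τ²+697/282·τ³=-10103/6016

  seg 0: a=-5 b=1871/282 c=0 d=-221/282
  seg 1: a=2 b=-781/282 c=-221/47 d=697/282
  seg 2: a=-3 b=-671/141 c=255/94 d=-85/282
S(11/4) = -10103/6016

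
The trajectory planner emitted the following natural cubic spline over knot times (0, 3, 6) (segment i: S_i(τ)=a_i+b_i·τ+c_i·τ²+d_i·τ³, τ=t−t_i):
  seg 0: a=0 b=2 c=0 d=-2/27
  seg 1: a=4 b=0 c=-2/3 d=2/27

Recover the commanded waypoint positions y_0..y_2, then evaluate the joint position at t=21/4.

y_0 = S_0(0) = a_0 = 0
y_1 = S_1(0) = a_1 = 4
y_2 = S_1(3) = 0
t_q=21/4 is in segment 1 (τ=9/4); S_1(τ)=47/32

y_0=0 y_1=4 y_2=0
S(21/4) = 47/32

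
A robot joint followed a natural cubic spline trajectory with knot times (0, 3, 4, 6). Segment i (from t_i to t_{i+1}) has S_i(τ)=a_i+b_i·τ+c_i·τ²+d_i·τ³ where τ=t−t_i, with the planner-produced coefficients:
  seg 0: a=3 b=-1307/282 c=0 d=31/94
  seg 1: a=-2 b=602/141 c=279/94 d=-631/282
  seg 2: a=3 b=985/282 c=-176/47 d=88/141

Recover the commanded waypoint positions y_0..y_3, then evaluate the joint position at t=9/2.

y_0 = S_0(0) = a_0 = 3
y_1 = S_1(0) = a_1 = -2
y_2 = S_2(0) = a_2 = 3
y_3 = S_2(2) = 0
t_q=9/2 is in segment 2 (τ=1/2); S_2(τ)=731/188

y_0=3 y_1=-2 y_2=3 y_3=0
S(9/2) = 731/188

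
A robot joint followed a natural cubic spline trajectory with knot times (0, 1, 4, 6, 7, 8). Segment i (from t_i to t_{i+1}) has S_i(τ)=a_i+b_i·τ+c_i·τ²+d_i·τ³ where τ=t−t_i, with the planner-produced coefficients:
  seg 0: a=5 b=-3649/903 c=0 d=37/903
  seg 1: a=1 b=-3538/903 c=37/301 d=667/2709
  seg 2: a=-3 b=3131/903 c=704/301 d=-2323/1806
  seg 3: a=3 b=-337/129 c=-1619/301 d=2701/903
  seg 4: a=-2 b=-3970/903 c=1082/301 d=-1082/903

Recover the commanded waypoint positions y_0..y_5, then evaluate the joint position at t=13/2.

y_0=5 y_1=1 y_2=-3 y_3=3 y_4=-2 y_5=-4
S(13/2) = 1741/2408

y_0 = S_0(0) = a_0 = 5
y_1 = S_1(0) = a_1 = 1
y_2 = S_2(0) = a_2 = -3
y_3 = S_3(0) = a_3 = 3
y_4 = S_4(0) = a_4 = -2
y_5 = S_4(1) = -4
t_q=13/2 is in segment 3 (τ=1/2); S_3(τ)=1741/2408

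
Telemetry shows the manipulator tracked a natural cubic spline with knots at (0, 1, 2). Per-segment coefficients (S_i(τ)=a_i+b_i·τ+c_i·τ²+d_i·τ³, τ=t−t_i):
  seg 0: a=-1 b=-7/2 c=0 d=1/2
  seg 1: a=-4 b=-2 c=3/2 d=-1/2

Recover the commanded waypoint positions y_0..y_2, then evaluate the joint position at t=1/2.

y_0 = S_0(0) = a_0 = -1
y_1 = S_1(0) = a_1 = -4
y_2 = S_1(1) = -5
t_q=1/2 is in segment 0 (τ=1/2); S_0(τ)=-43/16

y_0=-1 y_1=-4 y_2=-5
S(1/2) = -43/16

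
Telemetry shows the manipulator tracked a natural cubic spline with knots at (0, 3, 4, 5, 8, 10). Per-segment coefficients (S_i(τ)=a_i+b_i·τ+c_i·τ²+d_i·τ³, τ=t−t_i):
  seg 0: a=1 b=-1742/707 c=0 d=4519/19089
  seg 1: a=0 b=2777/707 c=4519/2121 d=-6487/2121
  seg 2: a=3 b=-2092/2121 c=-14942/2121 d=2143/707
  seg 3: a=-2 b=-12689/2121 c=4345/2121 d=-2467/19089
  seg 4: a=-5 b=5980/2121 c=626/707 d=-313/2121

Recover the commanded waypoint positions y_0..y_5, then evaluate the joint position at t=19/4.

y_0=1 y_1=0 y_2=3 y_3=-2 y_4=-5 y_5=3
S(19/4) = -19171/45248

y_0 = S_0(0) = a_0 = 1
y_1 = S_1(0) = a_1 = 0
y_2 = S_2(0) = a_2 = 3
y_3 = S_3(0) = a_3 = -2
y_4 = S_4(0) = a_4 = -5
y_5 = S_4(2) = 3
t_q=19/4 is in segment 2 (τ=3/4); S_2(τ)=-19171/45248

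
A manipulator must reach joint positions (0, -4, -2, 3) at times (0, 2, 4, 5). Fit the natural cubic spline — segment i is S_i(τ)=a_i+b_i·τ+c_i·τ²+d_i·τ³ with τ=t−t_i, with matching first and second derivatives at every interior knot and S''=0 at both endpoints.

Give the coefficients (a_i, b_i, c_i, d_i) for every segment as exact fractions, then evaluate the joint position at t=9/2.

  seg 0: a=0 b=-27/11 c=0 d=5/44
  seg 1: a=-4 b=-12/11 c=15/22 d=2/11
  seg 2: a=-2 b=42/11 c=39/22 d=-13/22
S(9/2) = 49/176

Δ: Δ0=-2, Δ1=1, Δ2=5
row 1: diag=8, rhs=18; c'=1/4, d'=9/4
row 2: denom=6−2·1/4=11/2; d'=(24−2·9/4)/(11/2)=39/11
back: M2=39/11
back: M1=9/4−1/4·39/11=15/11
M: M0=0, M1=15/11, M2=39/11, M3=0
seg 0: a=0, c=M0/2=0, d=(M1−M0)/(6·2)=5/44, b=Δ0−h0·(2M0+M1)/6=-27/11
seg 1: a=-4, c=M1/2=15/22, d=(M2−M1)/(6·2)=2/11, b=Δ1−h1·(2M1+M2)/6=-12/11
seg 2: a=-2, c=M2/2=39/22, d=(M3−M2)/(6·1)=-13/22, b=Δ2−h2·(2M2+M3)/6=42/11
t_q=9/2 → seg 2, τ=1/2; S=-2+42/11·τ+39/22·τ²+-13/22·τ³=49/176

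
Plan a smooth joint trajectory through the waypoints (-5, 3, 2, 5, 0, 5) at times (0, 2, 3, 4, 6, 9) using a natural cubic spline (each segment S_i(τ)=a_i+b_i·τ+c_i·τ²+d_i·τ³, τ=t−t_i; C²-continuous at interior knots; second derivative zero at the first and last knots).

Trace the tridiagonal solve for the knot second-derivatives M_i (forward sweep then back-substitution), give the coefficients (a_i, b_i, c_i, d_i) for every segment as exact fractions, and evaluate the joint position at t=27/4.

Δ: Δ0=4, Δ1=-1, Δ2=3, Δ3=-5/2, Δ4=5/3
row 1: diag=6, rhs=-30; c'=1/6, d'=-5
row 2: denom=4−1·1/6=23/6; d'=(24−1·-5)/(23/6)=174/23
row 3: denom=6−1·6/23=132/23; d'=(-33−1·174/23)/(132/23)=-311/44
row 4: denom=10−2·23/66=307/33; d'=(25−2·-311/44)/(307/33)=2583/614
back: M4=2583/614
back: M3=-311/44−23/66·2583/614=-2620/307
back: M2=174/23−6/23·-2620/307=3006/307
back: M1=-5−1/6·3006/307=-2036/307
M: M0=0, M1=-2036/307, M2=3006/307, M3=-2620/307, M4=2583/614, M5=0
seg 0: a=-5, c=M0/2=0, d=(M1−M0)/(6·2)=-509/921, b=Δ0−h0·(2M0+M1)/6=5720/921
seg 1: a=3, c=M1/2=-1018/307, d=(M2−M1)/(6·1)=2521/921, b=Δ1−h1·(2M1+M2)/6=-388/921
seg 2: a=2, c=M2/2=1503/307, d=(M3−M2)/(6·1)=-2813/921, b=Δ2−h2·(2M2+M3)/6=1067/921
seg 3: a=5, c=M3/2=-1310/307, d=(M4−M3)/(6·2)=7823/7368, b=Δ3−h3·(2M3+M4)/6=1646/921
seg 4: a=0, c=M4/2=2583/1228, d=(M5−M4)/(6·3)=-287/1228, b=Δ4−h4·(2M4+M5)/6=-4679/1842
t_q=27/4 → seg 4, τ=3/4; S=0+-4679/1842·τ+2583/1228·τ²+-287/1228·τ³=-64489/78592

  seg 0: a=-5 b=5720/921 c=0 d=-509/921
  seg 1: a=3 b=-388/921 c=-1018/307 d=2521/921
  seg 2: a=2 b=1067/921 c=1503/307 d=-2813/921
  seg 3: a=5 b=1646/921 c=-1310/307 d=7823/7368
  seg 4: a=0 b=-4679/1842 c=2583/1228 d=-287/1228
S(27/4) = -64489/78592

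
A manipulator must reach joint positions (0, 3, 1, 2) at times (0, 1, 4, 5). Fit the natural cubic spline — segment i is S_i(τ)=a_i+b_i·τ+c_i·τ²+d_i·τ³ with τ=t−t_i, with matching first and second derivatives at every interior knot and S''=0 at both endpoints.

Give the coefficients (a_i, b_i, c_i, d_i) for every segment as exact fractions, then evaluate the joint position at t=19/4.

  seg 0: a=0 b=598/165 c=0 d=-103/165
  seg 1: a=3 b=289/165 c=-103/55 d=16/45
  seg 2: a=1 b=19/165 c=73/55 d=-73/165
S(19/4) = 1159/704

Δ: Δ0=3, Δ1=-2/3, Δ2=1
row 1: diag=8, rhs=-22; c'=3/8, d'=-11/4
row 2: denom=8−3·3/8=55/8; d'=(10−3·-11/4)/(55/8)=146/55
back: M2=146/55
back: M1=-11/4−3/8·146/55=-206/55
M: M0=0, M1=-206/55, M2=146/55, M3=0
seg 0: a=0, c=M0/2=0, d=(M1−M0)/(6·1)=-103/165, b=Δ0−h0·(2M0+M1)/6=598/165
seg 1: a=3, c=M1/2=-103/55, d=(M2−M1)/(6·3)=16/45, b=Δ1−h1·(2M1+M2)/6=289/165
seg 2: a=1, c=M2/2=73/55, d=(M3−M2)/(6·1)=-73/165, b=Δ2−h2·(2M2+M3)/6=19/165
t_q=19/4 → seg 2, τ=3/4; S=1+19/165·τ+73/55·τ²+-73/165·τ³=1159/704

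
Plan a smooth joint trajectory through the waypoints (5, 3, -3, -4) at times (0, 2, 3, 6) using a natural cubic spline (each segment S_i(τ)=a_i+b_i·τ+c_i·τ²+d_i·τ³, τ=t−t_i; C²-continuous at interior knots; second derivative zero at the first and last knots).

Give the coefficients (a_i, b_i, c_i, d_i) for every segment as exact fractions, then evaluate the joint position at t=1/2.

  seg 0: a=5 b=133/141 c=0 d=-137/282
  seg 1: a=3 b=-689/141 c=-137/47 d=254/141
  seg 2: a=-3 b=-749/141 c=117/47 d=-13/47
S(1/2) = 4069/752

Δ: Δ0=-1, Δ1=-6, Δ2=-1/3
row 1: diag=6, rhs=-30; c'=1/6, d'=-5
row 2: denom=8−1·1/6=47/6; d'=(34−1·-5)/(47/6)=234/47
back: M2=234/47
back: M1=-5−1/6·234/47=-274/47
M: M0=0, M1=-274/47, M2=234/47, M3=0
seg 0: a=5, c=M0/2=0, d=(M1−M0)/(6·2)=-137/282, b=Δ0−h0·(2M0+M1)/6=133/141
seg 1: a=3, c=M1/2=-137/47, d=(M2−M1)/(6·1)=254/141, b=Δ1−h1·(2M1+M2)/6=-689/141
seg 2: a=-3, c=M2/2=117/47, d=(M3−M2)/(6·3)=-13/47, b=Δ2−h2·(2M2+M3)/6=-749/141
t_q=1/2 → seg 0, τ=1/2; S=5+133/141·τ+0·τ²+-137/282·τ³=4069/752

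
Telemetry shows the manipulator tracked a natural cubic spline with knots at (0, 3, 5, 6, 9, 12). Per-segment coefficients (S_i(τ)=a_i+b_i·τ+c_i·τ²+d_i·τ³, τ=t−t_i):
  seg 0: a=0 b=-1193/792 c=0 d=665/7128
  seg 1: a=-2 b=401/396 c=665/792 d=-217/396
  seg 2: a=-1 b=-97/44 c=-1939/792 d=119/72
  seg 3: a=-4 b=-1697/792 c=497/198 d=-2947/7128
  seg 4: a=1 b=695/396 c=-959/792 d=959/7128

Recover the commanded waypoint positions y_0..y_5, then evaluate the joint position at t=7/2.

y_0=0 y_1=-2 y_2=-1 y_3=-4 y_4=1 y_5=-1
S(7/2) = -119/88

y_0 = S_0(0) = a_0 = 0
y_1 = S_1(0) = a_1 = -2
y_2 = S_2(0) = a_2 = -1
y_3 = S_3(0) = a_3 = -4
y_4 = S_4(0) = a_4 = 1
y_5 = S_4(3) = -1
t_q=7/2 is in segment 1 (τ=1/2); S_1(τ)=-119/88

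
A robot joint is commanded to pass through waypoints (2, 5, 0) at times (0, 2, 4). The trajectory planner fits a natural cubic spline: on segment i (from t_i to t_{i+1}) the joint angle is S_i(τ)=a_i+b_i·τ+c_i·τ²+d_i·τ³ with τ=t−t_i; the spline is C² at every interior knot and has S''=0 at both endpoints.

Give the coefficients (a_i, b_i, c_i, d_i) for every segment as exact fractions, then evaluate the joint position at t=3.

Δ: Δ0=3/2, Δ1=-5/2
row 1: diag=8, rhs=-24; c'=1/4, d'=-3
back: M1=-3
M: M0=0, M1=-3, M2=0
seg 0: a=2, c=M0/2=0, d=(M1−M0)/(6·2)=-1/4, b=Δ0−h0·(2M0+M1)/6=5/2
seg 1: a=5, c=M1/2=-3/2, d=(M2−M1)/(6·2)=1/4, b=Δ1−h1·(2M1+M2)/6=-1/2
t_q=3 → seg 1, τ=1; S=5+-1/2·τ+-3/2·τ²+1/4·τ³=13/4

  seg 0: a=2 b=5/2 c=0 d=-1/4
  seg 1: a=5 b=-1/2 c=-3/2 d=1/4
S(3) = 13/4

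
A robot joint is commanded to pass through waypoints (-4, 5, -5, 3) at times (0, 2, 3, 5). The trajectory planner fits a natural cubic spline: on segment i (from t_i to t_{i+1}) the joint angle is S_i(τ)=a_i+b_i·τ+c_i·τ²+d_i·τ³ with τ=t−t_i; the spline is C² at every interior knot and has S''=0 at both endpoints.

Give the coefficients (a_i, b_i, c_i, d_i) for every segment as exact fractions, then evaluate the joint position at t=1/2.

  seg 0: a=-4 b=719/70 c=0 d=-101/70
  seg 1: a=5 b=-493/70 c=-303/35 d=57/10
  seg 2: a=-5 b=-254/35 c=591/70 d=-197/140
S(1/2) = 107/112

Δ: Δ0=9/2, Δ1=-10, Δ2=4
row 1: diag=6, rhs=-87; c'=1/6, d'=-29/2
row 2: denom=6−1·1/6=35/6; d'=(84−1·-29/2)/(35/6)=591/35
back: M2=591/35
back: M1=-29/2−1/6·591/35=-606/35
M: M0=0, M1=-606/35, M2=591/35, M3=0
seg 0: a=-4, c=M0/2=0, d=(M1−M0)/(6·2)=-101/70, b=Δ0−h0·(2M0+M1)/6=719/70
seg 1: a=5, c=M1/2=-303/35, d=(M2−M1)/(6·1)=57/10, b=Δ1−h1·(2M1+M2)/6=-493/70
seg 2: a=-5, c=M2/2=591/70, d=(M3−M2)/(6·2)=-197/140, b=Δ2−h2·(2M2+M3)/6=-254/35
t_q=1/2 → seg 0, τ=1/2; S=-4+719/70·τ+0·τ²+-101/70·τ³=107/112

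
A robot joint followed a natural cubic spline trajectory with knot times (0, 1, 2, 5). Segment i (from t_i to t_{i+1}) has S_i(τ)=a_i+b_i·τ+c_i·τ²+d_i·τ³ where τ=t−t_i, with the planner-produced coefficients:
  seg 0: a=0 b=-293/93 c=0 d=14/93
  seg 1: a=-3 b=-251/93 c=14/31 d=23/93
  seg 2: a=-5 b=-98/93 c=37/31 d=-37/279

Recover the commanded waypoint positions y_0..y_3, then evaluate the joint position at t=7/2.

y_0 = S_0(0) = a_0 = 0
y_1 = S_1(0) = a_1 = -3
y_2 = S_2(0) = a_2 = -5
y_3 = S_2(3) = -1
t_q=7/2 is in segment 2 (τ=3/2); S_2(τ)=-1077/248

y_0=0 y_1=-3 y_2=-5 y_3=-1
S(7/2) = -1077/248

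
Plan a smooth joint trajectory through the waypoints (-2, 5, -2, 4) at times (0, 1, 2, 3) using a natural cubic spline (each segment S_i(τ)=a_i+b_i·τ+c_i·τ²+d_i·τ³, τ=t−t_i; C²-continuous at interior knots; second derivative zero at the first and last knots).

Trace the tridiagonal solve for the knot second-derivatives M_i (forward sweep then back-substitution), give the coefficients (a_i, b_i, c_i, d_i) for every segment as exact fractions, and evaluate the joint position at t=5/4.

Δ: Δ0=7, Δ1=-7, Δ2=6
row 1: diag=4, rhs=-84; c'=1/4, d'=-21
row 2: denom=4−1·1/4=15/4; d'=(78−1·-21)/(15/4)=132/5
back: M2=132/5
back: M1=-21−1/4·132/5=-138/5
M: M0=0, M1=-138/5, M2=132/5, M3=0
seg 0: a=-2, c=M0/2=0, d=(M1−M0)/(6·1)=-23/5, b=Δ0−h0·(2M0+M1)/6=58/5
seg 1: a=5, c=M1/2=-69/5, d=(M2−M1)/(6·1)=9, b=Δ1−h1·(2M1+M2)/6=-11/5
seg 2: a=-2, c=M2/2=66/5, d=(M3−M2)/(6·1)=-22/5, b=Δ2−h2·(2M2+M3)/6=-14/5
t_q=5/4 → seg 1, τ=1/4; S=5+-11/5·τ+-69/5·τ²+9·τ³=1193/320

  seg 0: a=-2 b=58/5 c=0 d=-23/5
  seg 1: a=5 b=-11/5 c=-69/5 d=9
  seg 2: a=-2 b=-14/5 c=66/5 d=-22/5
S(5/4) = 1193/320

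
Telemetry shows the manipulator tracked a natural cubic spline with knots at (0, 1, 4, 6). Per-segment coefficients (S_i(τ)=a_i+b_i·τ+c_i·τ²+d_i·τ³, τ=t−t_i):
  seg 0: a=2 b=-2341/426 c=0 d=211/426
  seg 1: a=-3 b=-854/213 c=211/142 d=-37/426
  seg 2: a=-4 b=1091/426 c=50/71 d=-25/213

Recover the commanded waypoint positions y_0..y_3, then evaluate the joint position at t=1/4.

y_0=2 y_1=-3 y_2=-4 y_3=3
S(1/4) = 5761/9088

y_0 = S_0(0) = a_0 = 2
y_1 = S_1(0) = a_1 = -3
y_2 = S_2(0) = a_2 = -4
y_3 = S_2(2) = 3
t_q=1/4 is in segment 0 (τ=1/4); S_0(τ)=5761/9088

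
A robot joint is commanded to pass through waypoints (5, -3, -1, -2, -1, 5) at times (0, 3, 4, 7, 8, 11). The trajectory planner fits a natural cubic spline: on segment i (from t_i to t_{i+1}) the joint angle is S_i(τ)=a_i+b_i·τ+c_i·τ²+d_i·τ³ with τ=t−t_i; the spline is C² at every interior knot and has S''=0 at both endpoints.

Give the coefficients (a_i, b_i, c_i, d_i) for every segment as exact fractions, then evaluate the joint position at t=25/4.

Δ: Δ0=-8/3, Δ1=2, Δ2=-1/3, Δ3=1, Δ4=2
row 1: diag=8, rhs=28; c'=1/8, d'=7/2
row 2: denom=8−1·1/8=63/8; d'=(-14−1·7/2)/(63/8)=-20/9
row 3: denom=8−3·8/21=48/7; d'=(8−3·-20/9)/(48/7)=77/36
row 4: denom=8−1·7/48=377/48; d'=(6−1·77/36)/(377/48)=556/1131
back: M4=556/1131
back: M3=77/36−7/48·556/1131=2338/1131
back: M2=-20/9−8/21·2338/1131=-3404/1131
back: M1=7/2−1/8·-3404/1131=4384/1131
M: M0=0, M1=4384/1131, M2=-3404/1131, M3=2338/1131, M4=556/1131, M5=0
seg 0: a=5, c=M0/2=0, d=(M1−M0)/(6·3)=2192/10179, b=Δ0−h0·(2M0+M1)/6=-1736/377
seg 1: a=-3, c=M1/2=2192/1131, d=(M2−M1)/(6·1)=-1298/1131, b=Δ1−h1·(2M1+M2)/6=456/377
seg 2: a=-1, c=M2/2=-1702/1131, d=(M3−M2)/(6·3)=11/39, b=Δ2−h2·(2M2+M3)/6=1858/1131
seg 3: a=-2, c=M3/2=1169/1131, d=(M4−M3)/(6·1)=-99/377, b=Δ3−h3·(2M3+M4)/6=259/1131
seg 4: a=-1, c=M4/2=278/1131, d=(M5−M4)/(6·3)=-278/10179, b=Δ4−h4·(2M4+M5)/6=1706/1131
t_q=25/4 → seg 2, τ=9/4; S=-1+1858/1131·τ+-1702/1131·τ²+11/39·τ³=-41243/24128

  seg 0: a=5 b=-1736/377 c=0 d=2192/10179
  seg 1: a=-3 b=456/377 c=2192/1131 d=-1298/1131
  seg 2: a=-1 b=1858/1131 c=-1702/1131 d=11/39
  seg 3: a=-2 b=259/1131 c=1169/1131 d=-99/377
  seg 4: a=-1 b=1706/1131 c=278/1131 d=-278/10179
S(25/4) = -41243/24128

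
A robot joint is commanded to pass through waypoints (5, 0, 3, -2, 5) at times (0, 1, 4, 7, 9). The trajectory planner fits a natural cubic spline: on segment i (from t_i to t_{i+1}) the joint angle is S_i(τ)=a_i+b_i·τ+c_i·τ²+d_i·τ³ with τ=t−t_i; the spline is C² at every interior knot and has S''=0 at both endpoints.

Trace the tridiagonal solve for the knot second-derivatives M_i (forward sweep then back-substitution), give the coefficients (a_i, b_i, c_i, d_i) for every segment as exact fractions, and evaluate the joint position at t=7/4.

  seg 0: a=5 b=-9565/1596 c=0 d=1585/1596
  seg 1: a=0 b=-2405/798 c=1585/532 d=-7859/14364
  seg 2: a=3 b=143/1596 c=-776/399 d=6509/14364
  seg 3: a=-2 b=523/798 c=1135/532 d=-1135/3192
S(7/4) = -1461/1792

Δ: Δ0=-5, Δ1=1, Δ2=-5/3, Δ3=7/2
row 1: diag=8, rhs=36; c'=3/8, d'=9/2
row 2: denom=12−3·3/8=87/8; d'=(-16−3·9/2)/(87/8)=-236/87
row 3: denom=10−3·8/29=266/29; d'=(31−3·-236/87)/(266/29)=1135/266
back: M3=1135/266
back: M2=-236/87−8/29·1135/266=-1552/399
back: M1=9/2−3/8·-1552/399=1585/266
M: M0=0, M1=1585/266, M2=-1552/399, M3=1135/266, M4=0
seg 0: a=5, c=M0/2=0, d=(M1−M0)/(6·1)=1585/1596, b=Δ0−h0·(2M0+M1)/6=-9565/1596
seg 1: a=0, c=M1/2=1585/532, d=(M2−M1)/(6·3)=-7859/14364, b=Δ1−h1·(2M1+M2)/6=-2405/798
seg 2: a=3, c=M2/2=-776/399, d=(M3−M2)/(6·3)=6509/14364, b=Δ2−h2·(2M2+M3)/6=143/1596
seg 3: a=-2, c=M3/2=1135/532, d=(M4−M3)/(6·2)=-1135/3192, b=Δ3−h3·(2M3+M4)/6=523/798
t_q=7/4 → seg 1, τ=3/4; S=0+-2405/798·τ+1585/532·τ²+-7859/14364·τ³=-1461/1792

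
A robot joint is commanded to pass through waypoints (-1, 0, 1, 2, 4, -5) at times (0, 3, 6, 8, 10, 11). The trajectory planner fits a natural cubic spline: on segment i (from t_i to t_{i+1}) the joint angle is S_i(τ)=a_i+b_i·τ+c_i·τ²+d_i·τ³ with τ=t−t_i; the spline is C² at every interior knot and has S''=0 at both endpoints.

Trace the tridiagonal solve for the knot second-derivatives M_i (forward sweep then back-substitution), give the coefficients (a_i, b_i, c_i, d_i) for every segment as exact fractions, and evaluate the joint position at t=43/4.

Δ: Δ0=1/3, Δ1=1/3, Δ2=1/2, Δ3=1, Δ4=-9
row 1: diag=12, rhs=0; c'=1/4, d'=0
row 2: denom=10−3·1/4=37/4; d'=(1−3·0)/(37/4)=4/37
row 3: denom=8−2·8/37=280/37; d'=(3−2·4/37)/(280/37)=103/280
row 4: denom=6−2·37/140=383/70; d'=(-60−2·103/280)/(383/70)=-8503/766
back: M4=-8503/766
back: M3=103/280−37/140·-8503/766=2529/766
back: M2=4/37−8/37·2529/766=-232/383
back: M1=0−1/4·-232/383=58/383
M: M0=0, M1=58/383, M2=-232/383, M3=2529/766, M4=-8503/766, M5=0
seg 0: a=-1, c=M0/2=0, d=(M1−M0)/(6·3)=29/3447, b=Δ0−h0·(2M0+M1)/6=296/1149
seg 1: a=0, c=M1/2=29/383, d=(M2−M1)/(6·3)=-145/3447, b=Δ1−h1·(2M1+M2)/6=557/1149
seg 2: a=1, c=M2/2=-116/383, d=(M3−M2)/(6·2)=2993/9192, b=Δ2−h2·(2M2+M3)/6=-226/1149
seg 3: a=2, c=M3/2=2529/1532, d=(M4−M3)/(6·2)=-1379/1149, b=Δ3−h3·(2M3+M4)/6=5743/2298
seg 4: a=4, c=M4/2=-8503/1532, d=(M5−M4)/(6·1)=8503/4596, b=Δ4−h4·(2M4+M5)/6=-12179/2298
t_q=43/4 → seg 4, τ=3/4; S=4+-12179/2298·τ+-8503/1532·τ²+8503/4596·τ³=-227117/98048

  seg 0: a=-1 b=296/1149 c=0 d=29/3447
  seg 1: a=0 b=557/1149 c=29/383 d=-145/3447
  seg 2: a=1 b=-226/1149 c=-116/383 d=2993/9192
  seg 3: a=2 b=5743/2298 c=2529/1532 d=-1379/1149
  seg 4: a=4 b=-12179/2298 c=-8503/1532 d=8503/4596
S(43/4) = -227117/98048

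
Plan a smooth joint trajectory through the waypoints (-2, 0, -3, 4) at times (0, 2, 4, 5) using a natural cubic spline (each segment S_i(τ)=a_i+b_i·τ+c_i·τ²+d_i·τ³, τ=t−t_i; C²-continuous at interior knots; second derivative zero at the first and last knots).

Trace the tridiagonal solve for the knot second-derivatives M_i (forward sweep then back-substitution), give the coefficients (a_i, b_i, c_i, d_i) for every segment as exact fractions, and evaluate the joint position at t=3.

  seg 0: a=-2 b=27/11 c=0 d=-4/11
  seg 1: a=0 b=-21/11 c=-24/11 d=105/88
  seg 2: a=-3 b=81/22 c=219/44 d=-73/44
S(3) = -255/88

Δ: Δ0=1, Δ1=-3/2, Δ2=7
row 1: diag=8, rhs=-15; c'=1/4, d'=-15/8
row 2: denom=6−2·1/4=11/2; d'=(51−2·-15/8)/(11/2)=219/22
back: M2=219/22
back: M1=-15/8−1/4·219/22=-48/11
M: M0=0, M1=-48/11, M2=219/22, M3=0
seg 0: a=-2, c=M0/2=0, d=(M1−M0)/(6·2)=-4/11, b=Δ0−h0·(2M0+M1)/6=27/11
seg 1: a=0, c=M1/2=-24/11, d=(M2−M1)/(6·2)=105/88, b=Δ1−h1·(2M1+M2)/6=-21/11
seg 2: a=-3, c=M2/2=219/44, d=(M3−M2)/(6·1)=-73/44, b=Δ2−h2·(2M2+M3)/6=81/22
t_q=3 → seg 1, τ=1; S=0+-21/11·τ+-24/11·τ²+105/88·τ³=-255/88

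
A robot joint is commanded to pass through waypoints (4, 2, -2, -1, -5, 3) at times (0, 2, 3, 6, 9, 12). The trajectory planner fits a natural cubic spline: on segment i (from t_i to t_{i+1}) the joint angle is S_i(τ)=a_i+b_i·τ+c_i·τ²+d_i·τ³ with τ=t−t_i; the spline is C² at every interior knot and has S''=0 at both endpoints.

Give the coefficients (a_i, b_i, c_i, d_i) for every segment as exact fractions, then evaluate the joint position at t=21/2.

Δ: Δ0=-1, Δ1=-4, Δ2=1/3, Δ3=-4/3, Δ4=8/3
row 1: diag=6, rhs=-18; c'=1/6, d'=-3
row 2: denom=8−1·1/6=47/6; d'=(26−1·-3)/(47/6)=174/47
row 3: denom=12−3·18/47=510/47; d'=(-10−3·174/47)/(510/47)=-496/255
row 4: denom=12−3·47/170=1899/170; d'=(24−3·-496/255)/(1899/170)=5072/1899
back: M4=5072/1899
back: M3=-496/255−47/170·5072/1899=-5096/1899
back: M2=174/47−18/47·-5096/1899=998/211
back: M1=-3−1/6·998/211=-2398/633
M: M0=0, M1=-2398/633, M2=998/211, M3=-5096/1899, M4=5072/1899, M5=0
seg 0: a=4, c=M0/2=0, d=(M1−M0)/(6·2)=-1199/3798, b=Δ0−h0·(2M0+M1)/6=499/1899
seg 1: a=2, c=M1/2=-1199/633, d=(M2−M1)/(6·1)=2696/1899, b=Δ1−h1·(2M1+M2)/6=-6695/1899
seg 2: a=-2, c=M2/2=499/211, d=(M3−M2)/(6·3)=-7039/17091, b=Δ2−h2·(2M2+M3)/6=-5801/1899
seg 3: a=-1, c=M3/2=-2548/1899, d=(M4−M3)/(6·3)=5084/17091, b=Δ3−h3·(2M3+M4)/6=28/1899
seg 4: a=-5, c=M4/2=2536/1899, d=(M5−M4)/(6·3)=-2536/17091, b=Δ4−h4·(2M4+M5)/6=-8/1899
t_q=21/2 → seg 4, τ=3/2; S=-5+-8/1899·τ+2536/1899·τ²+-2536/17091·τ³=-528/211

  seg 0: a=4 b=499/1899 c=0 d=-1199/3798
  seg 1: a=2 b=-6695/1899 c=-1199/633 d=2696/1899
  seg 2: a=-2 b=-5801/1899 c=499/211 d=-7039/17091
  seg 3: a=-1 b=28/1899 c=-2548/1899 d=5084/17091
  seg 4: a=-5 b=-8/1899 c=2536/1899 d=-2536/17091
S(21/2) = -528/211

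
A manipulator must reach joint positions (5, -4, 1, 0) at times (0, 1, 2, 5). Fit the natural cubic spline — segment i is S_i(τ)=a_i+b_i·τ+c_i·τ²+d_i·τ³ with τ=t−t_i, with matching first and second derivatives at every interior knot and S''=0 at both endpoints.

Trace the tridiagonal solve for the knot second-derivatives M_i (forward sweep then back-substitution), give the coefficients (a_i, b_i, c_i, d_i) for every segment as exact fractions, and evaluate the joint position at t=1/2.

Δ: Δ0=-9, Δ1=5, Δ2=-1/3
row 1: diag=4, rhs=84; c'=1/4, d'=21
row 2: denom=8−1·1/4=31/4; d'=(-32−1·21)/(31/4)=-212/31
back: M2=-212/31
back: M1=21−1/4·-212/31=704/31
M: M0=0, M1=704/31, M2=-212/31, M3=0
seg 0: a=5, c=M0/2=0, d=(M1−M0)/(6·1)=352/93, b=Δ0−h0·(2M0+M1)/6=-1189/93
seg 1: a=-4, c=M1/2=352/31, d=(M2−M1)/(6·1)=-458/93, b=Δ1−h1·(2M1+M2)/6=-133/93
seg 2: a=1, c=M2/2=-106/31, d=(M3−M2)/(6·3)=106/279, b=Δ2−h2·(2M2+M3)/6=605/93
t_q=1/2 → seg 0, τ=1/2; S=5+-1189/93·τ+0·τ²+352/93·τ³=-57/62

  seg 0: a=5 b=-1189/93 c=0 d=352/93
  seg 1: a=-4 b=-133/93 c=352/31 d=-458/93
  seg 2: a=1 b=605/93 c=-106/31 d=106/279
S(1/2) = -57/62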